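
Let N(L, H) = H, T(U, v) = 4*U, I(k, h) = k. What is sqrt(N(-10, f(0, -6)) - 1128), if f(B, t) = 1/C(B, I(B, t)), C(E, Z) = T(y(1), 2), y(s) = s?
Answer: I*sqrt(4511)/2 ≈ 33.582*I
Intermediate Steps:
C(E, Z) = 4 (C(E, Z) = 4*1 = 4)
f(B, t) = 1/4
sqrt(N(-10, f(0, -6)) - 1128) = sqrt(1/4 - 1128) = sqrt(-4511/4) = I*sqrt(4511)/2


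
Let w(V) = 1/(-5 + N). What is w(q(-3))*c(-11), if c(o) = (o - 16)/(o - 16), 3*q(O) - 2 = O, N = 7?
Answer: ½ ≈ 0.50000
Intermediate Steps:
q(O) = ⅔ + O/3
w(V) = ½ (w(V) = 1/(-5 + 7) = 1/2 = ½)
c(o) = 1 (c(o) = (-16 + o)/(-16 + o) = 1)
w(q(-3))*c(-11) = (½)*1 = ½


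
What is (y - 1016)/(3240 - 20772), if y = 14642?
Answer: -757/974 ≈ -0.77721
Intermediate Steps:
(y - 1016)/(3240 - 20772) = (14642 - 1016)/(3240 - 20772) = 13626/(-17532) = 13626*(-1/17532) = -757/974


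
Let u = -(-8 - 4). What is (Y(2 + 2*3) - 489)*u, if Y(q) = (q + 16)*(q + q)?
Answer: -1260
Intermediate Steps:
Y(q) = 2*q*(16 + q) (Y(q) = (16 + q)*(2*q) = 2*q*(16 + q))
u = 12 (u = -1*(-12) = 12)
(Y(2 + 2*3) - 489)*u = (2*(2 + 2*3)*(16 + (2 + 2*3)) - 489)*12 = (2*(2 + 6)*(16 + (2 + 6)) - 489)*12 = (2*8*(16 + 8) - 489)*12 = (2*8*24 - 489)*12 = (384 - 489)*12 = -105*12 = -1260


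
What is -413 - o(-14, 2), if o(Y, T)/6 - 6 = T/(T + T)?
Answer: -452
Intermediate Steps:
o(Y, T) = 39 (o(Y, T) = 36 + 6*(T/(T + T)) = 36 + 6*(T/((2*T))) = 36 + 6*(T*(1/(2*T))) = 36 + 6*(1/2) = 36 + 3 = 39)
-413 - o(-14, 2) = -413 - 1*39 = -413 - 39 = -452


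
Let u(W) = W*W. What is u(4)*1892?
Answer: 30272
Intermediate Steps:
u(W) = W²
u(4)*1892 = 4²*1892 = 16*1892 = 30272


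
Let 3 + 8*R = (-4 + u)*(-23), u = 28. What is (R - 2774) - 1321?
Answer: -33315/8 ≈ -4164.4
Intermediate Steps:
R = -555/8 (R = -3/8 + ((-4 + 28)*(-23))/8 = -3/8 + (24*(-23))/8 = -3/8 + (1/8)*(-552) = -3/8 - 69 = -555/8 ≈ -69.375)
(R - 2774) - 1321 = (-555/8 - 2774) - 1321 = -22747/8 - 1321 = -33315/8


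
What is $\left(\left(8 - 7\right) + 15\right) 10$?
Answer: $160$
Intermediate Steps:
$\left(\left(8 - 7\right) + 15\right) 10 = \left(1 + 15\right) 10 = 16 \cdot 10 = 160$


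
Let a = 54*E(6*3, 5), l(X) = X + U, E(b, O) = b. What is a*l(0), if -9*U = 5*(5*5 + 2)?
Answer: -14580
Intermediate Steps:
U = -15 (U = -5*(5*5 + 2)/9 = -5*(25 + 2)/9 = -5*27/9 = -⅑*135 = -15)
l(X) = -15 + X (l(X) = X - 15 = -15 + X)
a = 972 (a = 54*(6*3) = 54*18 = 972)
a*l(0) = 972*(-15 + 0) = 972*(-15) = -14580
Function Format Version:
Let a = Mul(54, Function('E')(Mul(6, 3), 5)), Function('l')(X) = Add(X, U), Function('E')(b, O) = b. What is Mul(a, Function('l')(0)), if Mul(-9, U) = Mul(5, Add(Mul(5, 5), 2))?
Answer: -14580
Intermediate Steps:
U = -15 (U = Mul(Rational(-1, 9), Mul(5, Add(Mul(5, 5), 2))) = Mul(Rational(-1, 9), Mul(5, Add(25, 2))) = Mul(Rational(-1, 9), Mul(5, 27)) = Mul(Rational(-1, 9), 135) = -15)
Function('l')(X) = Add(-15, X) (Function('l')(X) = Add(X, -15) = Add(-15, X))
a = 972 (a = Mul(54, Mul(6, 3)) = Mul(54, 18) = 972)
Mul(a, Function('l')(0)) = Mul(972, Add(-15, 0)) = Mul(972, -15) = -14580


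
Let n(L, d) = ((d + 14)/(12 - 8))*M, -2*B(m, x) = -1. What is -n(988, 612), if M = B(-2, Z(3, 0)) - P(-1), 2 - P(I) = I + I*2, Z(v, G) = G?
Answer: 2817/4 ≈ 704.25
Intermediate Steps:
P(I) = 2 - 3*I (P(I) = 2 - (I + I*2) = 2 - (I + 2*I) = 2 - 3*I)
B(m, x) = ½ (B(m, x) = -½*(-1) = ½)
M = -9/2 (M = ½ - (2 - 3*(-1)) = ½ - (2 + 3) = ½ - 1*5 = ½ - 5 = -9/2 ≈ -4.5000)
n(L, d) = -63/4 - 9*d/8 (n(L, d) = ((d + 14)/(12 - 8))*(-9/2) = ((14 + d)/4)*(-9/2) = ((14 + d)*(¼))*(-9/2) = (7/2 + d/4)*(-9/2) = -63/4 - 9*d/8)
-n(988, 612) = -(-63/4 - 9/8*612) = -(-63/4 - 1377/2) = -1*(-2817/4) = 2817/4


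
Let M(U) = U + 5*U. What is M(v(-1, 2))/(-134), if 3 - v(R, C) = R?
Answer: -12/67 ≈ -0.17910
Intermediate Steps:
v(R, C) = 3 - R
M(U) = 6*U
M(v(-1, 2))/(-134) = (6*(3 - 1*(-1)))/(-134) = -3*(3 + 1)/67 = -3*4/67 = -1/134*24 = -12/67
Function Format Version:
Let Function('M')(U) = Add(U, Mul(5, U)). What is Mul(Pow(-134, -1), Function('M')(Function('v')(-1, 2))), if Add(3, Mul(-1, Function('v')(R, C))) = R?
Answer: Rational(-12, 67) ≈ -0.17910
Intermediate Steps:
Function('v')(R, C) = Add(3, Mul(-1, R))
Function('M')(U) = Mul(6, U)
Mul(Pow(-134, -1), Function('M')(Function('v')(-1, 2))) = Mul(Pow(-134, -1), Mul(6, Add(3, Mul(-1, -1)))) = Mul(Rational(-1, 134), Mul(6, Add(3, 1))) = Mul(Rational(-1, 134), Mul(6, 4)) = Mul(Rational(-1, 134), 24) = Rational(-12, 67)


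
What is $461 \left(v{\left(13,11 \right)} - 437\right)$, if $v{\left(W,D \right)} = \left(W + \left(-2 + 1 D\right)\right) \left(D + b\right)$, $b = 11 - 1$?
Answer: $11525$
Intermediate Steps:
$b = 10$ ($b = 11 - 1 = 10$)
$v{\left(W,D \right)} = \left(10 + D\right) \left(-2 + D + W\right)$ ($v{\left(W,D \right)} = \left(W + \left(-2 + 1 D\right)\right) \left(D + 10\right) = \left(W + \left(-2 + D\right)\right) \left(10 + D\right) = \left(-2 + D + W\right) \left(10 + D\right) = \left(10 + D\right) \left(-2 + D + W\right)$)
$461 \left(v{\left(13,11 \right)} - 437\right) = 461 \left(\left(-20 + 11^{2} + 8 \cdot 11 + 10 \cdot 13 + 11 \cdot 13\right) - 437\right) = 461 \left(\left(-20 + 121 + 88 + 130 + 143\right) - 437\right) = 461 \left(462 - 437\right) = 461 \cdot 25 = 11525$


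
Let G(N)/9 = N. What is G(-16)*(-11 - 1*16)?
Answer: 3888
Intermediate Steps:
G(N) = 9*N
G(-16)*(-11 - 1*16) = (9*(-16))*(-11 - 1*16) = -144*(-11 - 16) = -144*(-27) = 3888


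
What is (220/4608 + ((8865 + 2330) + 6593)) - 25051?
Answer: -8366921/1152 ≈ -7263.0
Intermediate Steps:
(220/4608 + ((8865 + 2330) + 6593)) - 25051 = (220*(1/4608) + (11195 + 6593)) - 25051 = (55/1152 + 17788) - 25051 = 20491831/1152 - 25051 = -8366921/1152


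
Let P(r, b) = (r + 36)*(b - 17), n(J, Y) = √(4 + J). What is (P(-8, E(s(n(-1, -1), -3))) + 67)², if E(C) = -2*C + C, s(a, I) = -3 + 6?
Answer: 243049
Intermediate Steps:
s(a, I) = 3
E(C) = -C
P(r, b) = (-17 + b)*(36 + r) (P(r, b) = (36 + r)*(-17 + b) = (-17 + b)*(36 + r))
(P(-8, E(s(n(-1, -1), -3))) + 67)² = ((-612 - 17*(-8) + 36*(-1*3) - 1*3*(-8)) + 67)² = ((-612 + 136 + 36*(-3) - 3*(-8)) + 67)² = ((-612 + 136 - 108 + 24) + 67)² = (-560 + 67)² = (-493)² = 243049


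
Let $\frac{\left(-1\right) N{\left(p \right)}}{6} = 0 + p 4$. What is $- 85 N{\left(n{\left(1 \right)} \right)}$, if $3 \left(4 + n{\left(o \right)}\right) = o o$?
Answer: $-7480$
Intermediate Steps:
$n{\left(o \right)} = -4 + \frac{o^{2}}{3}$ ($n{\left(o \right)} = -4 + \frac{o o}{3} = -4 + \frac{o^{2}}{3}$)
$N{\left(p \right)} = - 24 p$ ($N{\left(p \right)} = - 6 \left(0 + p 4\right) = - 6 \left(0 + 4 p\right) = - 6 \cdot 4 p = - 24 p$)
$- 85 N{\left(n{\left(1 \right)} \right)} = - 85 \left(- 24 \left(-4 + \frac{1^{2}}{3}\right)\right) = - 85 \left(- 24 \left(-4 + \frac{1}{3} \cdot 1\right)\right) = - 85 \left(- 24 \left(-4 + \frac{1}{3}\right)\right) = - 85 \left(\left(-24\right) \left(- \frac{11}{3}\right)\right) = \left(-85\right) 88 = -7480$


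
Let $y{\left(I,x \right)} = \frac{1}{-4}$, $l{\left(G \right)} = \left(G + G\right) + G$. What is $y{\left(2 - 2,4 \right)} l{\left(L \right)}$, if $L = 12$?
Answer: $-9$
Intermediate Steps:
$l{\left(G \right)} = 3 G$ ($l{\left(G \right)} = 2 G + G = 3 G$)
$y{\left(I,x \right)} = - \frac{1}{4}$
$y{\left(2 - 2,4 \right)} l{\left(L \right)} = - \frac{3 \cdot 12}{4} = \left(- \frac{1}{4}\right) 36 = -9$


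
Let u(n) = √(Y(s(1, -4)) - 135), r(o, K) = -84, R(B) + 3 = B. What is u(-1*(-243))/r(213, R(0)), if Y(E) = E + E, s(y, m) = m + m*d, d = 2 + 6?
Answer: -I*√23/28 ≈ -0.17128*I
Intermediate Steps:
d = 8
R(B) = -3 + B
s(y, m) = 9*m (s(y, m) = m + m*8 = m + 8*m = 9*m)
Y(E) = 2*E
u(n) = 3*I*√23 (u(n) = √(2*(9*(-4)) - 135) = √(2*(-36) - 135) = √(-72 - 135) = √(-207) = 3*I*√23)
u(-1*(-243))/r(213, R(0)) = (3*I*√23)/(-84) = (3*I*√23)*(-1/84) = -I*√23/28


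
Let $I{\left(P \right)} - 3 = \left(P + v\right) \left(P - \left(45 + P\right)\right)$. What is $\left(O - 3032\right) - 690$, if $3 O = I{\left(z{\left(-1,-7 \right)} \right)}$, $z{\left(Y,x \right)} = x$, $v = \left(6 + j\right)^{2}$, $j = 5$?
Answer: $-5431$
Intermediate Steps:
$v = 121$ ($v = \left(6 + 5\right)^{2} = 11^{2} = 121$)
$I{\left(P \right)} = -5442 - 45 P$ ($I{\left(P \right)} = 3 + \left(P + 121\right) \left(P - \left(45 + P\right)\right) = 3 + \left(121 + P\right) \left(-45\right) = 3 - \left(5445 + 45 P\right) = -5442 - 45 P$)
$O = -1709$ ($O = \frac{-5442 - -315}{3} = \frac{-5442 + 315}{3} = \frac{1}{3} \left(-5127\right) = -1709$)
$\left(O - 3032\right) - 690 = \left(-1709 - 3032\right) - 690 = -4741 - 690 = -5431$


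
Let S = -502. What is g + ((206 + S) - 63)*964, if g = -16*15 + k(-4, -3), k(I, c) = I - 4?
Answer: -346324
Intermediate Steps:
k(I, c) = -4 + I
g = -248 (g = -16*15 + (-4 - 4) = -240 - 8 = -248)
g + ((206 + S) - 63)*964 = -248 + ((206 - 502) - 63)*964 = -248 + (-296 - 63)*964 = -248 - 359*964 = -248 - 346076 = -346324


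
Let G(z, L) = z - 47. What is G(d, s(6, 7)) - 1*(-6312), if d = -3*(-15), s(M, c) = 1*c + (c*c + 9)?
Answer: 6310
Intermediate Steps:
s(M, c) = 9 + c + c**2 (s(M, c) = c + (c**2 + 9) = c + (9 + c**2) = 9 + c + c**2)
d = 45
G(z, L) = -47 + z
G(d, s(6, 7)) - 1*(-6312) = (-47 + 45) - 1*(-6312) = -2 + 6312 = 6310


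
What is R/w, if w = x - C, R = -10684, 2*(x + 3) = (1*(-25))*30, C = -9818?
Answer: -2671/2360 ≈ -1.1318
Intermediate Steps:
x = -378 (x = -3 + ((1*(-25))*30)/2 = -3 + (-25*30)/2 = -3 + (½)*(-750) = -3 - 375 = -378)
w = 9440 (w = -378 - 1*(-9818) = -378 + 9818 = 9440)
R/w = -10684/9440 = -10684*1/9440 = -2671/2360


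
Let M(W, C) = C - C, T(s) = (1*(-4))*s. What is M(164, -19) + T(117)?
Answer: -468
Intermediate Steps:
T(s) = -4*s
M(W, C) = 0
M(164, -19) + T(117) = 0 - 4*117 = 0 - 468 = -468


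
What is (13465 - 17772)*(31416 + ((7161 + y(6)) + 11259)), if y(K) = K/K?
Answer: -214647959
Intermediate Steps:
y(K) = 1
(13465 - 17772)*(31416 + ((7161 + y(6)) + 11259)) = (13465 - 17772)*(31416 + ((7161 + 1) + 11259)) = -4307*(31416 + (7162 + 11259)) = -4307*(31416 + 18421) = -4307*49837 = -214647959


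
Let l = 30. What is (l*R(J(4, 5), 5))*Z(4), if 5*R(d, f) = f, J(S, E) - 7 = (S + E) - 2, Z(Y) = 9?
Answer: 270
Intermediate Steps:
J(S, E) = 5 + E + S (J(S, E) = 7 + ((S + E) - 2) = 7 + ((E + S) - 2) = 7 + (-2 + E + S) = 5 + E + S)
R(d, f) = f/5
(l*R(J(4, 5), 5))*Z(4) = (30*((⅕)*5))*9 = (30*1)*9 = 30*9 = 270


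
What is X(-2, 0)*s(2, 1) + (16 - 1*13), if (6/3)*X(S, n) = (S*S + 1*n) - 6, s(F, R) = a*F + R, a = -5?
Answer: 12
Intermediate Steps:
s(F, R) = R - 5*F (s(F, R) = -5*F + R = R - 5*F)
X(S, n) = -3 + n/2 + S²/2 (X(S, n) = ((S*S + 1*n) - 6)/2 = ((S² + n) - 6)/2 = ((n + S²) - 6)/2 = (-6 + n + S²)/2 = -3 + n/2 + S²/2)
X(-2, 0)*s(2, 1) + (16 - 1*13) = (-3 + (½)*0 + (½)*(-2)²)*(1 - 5*2) + (16 - 1*13) = (-3 + 0 + (½)*4)*(1 - 10) + (16 - 13) = (-3 + 0 + 2)*(-9) + 3 = -1*(-9) + 3 = 9 + 3 = 12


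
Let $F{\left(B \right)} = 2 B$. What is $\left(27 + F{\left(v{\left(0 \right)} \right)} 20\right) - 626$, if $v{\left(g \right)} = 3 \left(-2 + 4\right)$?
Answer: $-359$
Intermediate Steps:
$v{\left(g \right)} = 6$ ($v{\left(g \right)} = 3 \cdot 2 = 6$)
$\left(27 + F{\left(v{\left(0 \right)} \right)} 20\right) - 626 = \left(27 + 2 \cdot 6 \cdot 20\right) - 626 = \left(27 + 12 \cdot 20\right) - 626 = \left(27 + 240\right) - 626 = 267 - 626 = -359$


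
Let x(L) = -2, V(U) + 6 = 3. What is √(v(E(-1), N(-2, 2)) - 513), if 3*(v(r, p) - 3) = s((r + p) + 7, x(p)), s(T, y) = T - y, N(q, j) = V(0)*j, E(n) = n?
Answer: 2*I*√1146/3 ≈ 22.568*I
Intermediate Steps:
V(U) = -3 (V(U) = -6 + 3 = -3)
N(q, j) = -3*j
v(r, p) = 6 + p/3 + r/3 (v(r, p) = 3 + (((r + p) + 7) - 1*(-2))/3 = 3 + (((p + r) + 7) + 2)/3 = 3 + ((7 + p + r) + 2)/3 = 3 + (9 + p + r)/3 = 3 + (3 + p/3 + r/3) = 6 + p/3 + r/3)
√(v(E(-1), N(-2, 2)) - 513) = √((6 + (-3*2)/3 + (⅓)*(-1)) - 513) = √((6 + (⅓)*(-6) - ⅓) - 513) = √((6 - 2 - ⅓) - 513) = √(11/3 - 513) = √(-1528/3) = 2*I*√1146/3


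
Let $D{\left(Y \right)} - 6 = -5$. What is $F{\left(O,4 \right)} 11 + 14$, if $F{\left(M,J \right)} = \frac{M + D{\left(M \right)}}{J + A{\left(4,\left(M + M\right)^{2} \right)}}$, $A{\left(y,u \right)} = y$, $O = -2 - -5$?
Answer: $\frac{39}{2} \approx 19.5$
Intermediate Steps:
$D{\left(Y \right)} = 1$ ($D{\left(Y \right)} = 6 - 5 = 1$)
$O = 3$ ($O = -2 + 5 = 3$)
$F{\left(M,J \right)} = \frac{1 + M}{4 + J}$ ($F{\left(M,J \right)} = \frac{M + 1}{J + 4} = \frac{1 + M}{4 + J}$)
$F{\left(O,4 \right)} 11 + 14 = \frac{1 + 3}{4 + 4} \cdot 11 + 14 = \frac{1}{8} \cdot 4 \cdot 11 + 14 = \frac{1}{2} \cdot 11 + 14 = \frac{11}{2} + 14 = \frac{39}{2}$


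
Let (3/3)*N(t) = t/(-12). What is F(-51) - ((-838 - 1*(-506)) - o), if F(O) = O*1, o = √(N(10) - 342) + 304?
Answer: 585 + 11*I*√102/6 ≈ 585.0 + 18.516*I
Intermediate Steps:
N(t) = -t/12 (N(t) = t/(-12) = t*(-1/12) = -t/12)
o = 304 + 11*I*√102/6 (o = √(-1/12*10 - 342) + 304 = √(-⅚ - 342) + 304 = √(-2057/6) + 304 = 11*I*√102/6 + 304 = 304 + 11*I*√102/6 ≈ 304.0 + 18.516*I)
F(O) = O
F(-51) - ((-838 - 1*(-506)) - o) = -51 - ((-838 - 1*(-506)) - (304 + 11*I*√102/6)) = -51 - ((-838 + 506) + (-304 - 11*I*√102/6)) = -51 - (-332 + (-304 - 11*I*√102/6)) = -51 - (-636 - 11*I*√102/6) = -51 + (636 + 11*I*√102/6) = 585 + 11*I*√102/6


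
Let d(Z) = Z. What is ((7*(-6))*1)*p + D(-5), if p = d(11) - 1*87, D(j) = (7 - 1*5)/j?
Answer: 15958/5 ≈ 3191.6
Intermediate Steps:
D(j) = 2/j (D(j) = (7 - 5)/j = 2/j)
p = -76 (p = 11 - 1*87 = 11 - 87 = -76)
((7*(-6))*1)*p + D(-5) = ((7*(-6))*1)*(-76) + 2/(-5) = -42*1*(-76) + 2*(-1/5) = -42*(-76) - 2/5 = 3192 - 2/5 = 15958/5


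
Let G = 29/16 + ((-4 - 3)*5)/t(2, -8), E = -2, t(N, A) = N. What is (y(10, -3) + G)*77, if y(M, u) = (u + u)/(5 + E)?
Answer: -21791/16 ≈ -1361.9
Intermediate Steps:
y(M, u) = 2*u/3 (y(M, u) = (u + u)/(5 - 2) = (2*u)/3 = (2*u)*(1/3) = 2*u/3)
G = -251/16 (G = 29/16 + ((-4 - 3)*5)/2 = 29*(1/16) - 7*5*(1/2) = 29/16 - 35*1/2 = 29/16 - 35/2 = -251/16 ≈ -15.688)
(y(10, -3) + G)*77 = ((2/3)*(-3) - 251/16)*77 = (-2 - 251/16)*77 = -283/16*77 = -21791/16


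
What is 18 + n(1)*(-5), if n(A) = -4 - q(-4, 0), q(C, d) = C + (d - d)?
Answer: 18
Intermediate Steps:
q(C, d) = C (q(C, d) = C + 0 = C)
n(A) = 0 (n(A) = -4 - 1*(-4) = -4 + 4 = 0)
18 + n(1)*(-5) = 18 + 0*(-5) = 18 + 0 = 18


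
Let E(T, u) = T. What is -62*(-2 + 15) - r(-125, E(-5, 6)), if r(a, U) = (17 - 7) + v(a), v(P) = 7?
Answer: -823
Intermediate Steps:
r(a, U) = 17 (r(a, U) = (17 - 7) + 7 = 10 + 7 = 17)
-62*(-2 + 15) - r(-125, E(-5, 6)) = -62*(-2 + 15) - 1*17 = -62*13 - 17 = -806 - 17 = -823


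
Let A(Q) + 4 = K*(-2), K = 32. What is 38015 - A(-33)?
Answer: 38083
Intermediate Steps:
A(Q) = -68 (A(Q) = -4 + 32*(-2) = -4 - 64 = -68)
38015 - A(-33) = 38015 - 1*(-68) = 38015 + 68 = 38083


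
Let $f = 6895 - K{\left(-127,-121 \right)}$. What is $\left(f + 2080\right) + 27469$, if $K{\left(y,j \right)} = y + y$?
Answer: $36698$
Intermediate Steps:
$K{\left(y,j \right)} = 2 y$
$f = 7149$ ($f = 6895 - 2 \left(-127\right) = 6895 - -254 = 6895 + 254 = 7149$)
$\left(f + 2080\right) + 27469 = \left(7149 + 2080\right) + 27469 = 9229 + 27469 = 36698$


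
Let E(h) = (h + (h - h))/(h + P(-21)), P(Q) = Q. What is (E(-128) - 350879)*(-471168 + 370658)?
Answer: 5254747529930/149 ≈ 3.5267e+10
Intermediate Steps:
E(h) = h/(-21 + h) (E(h) = (h + (h - h))/(h - 21) = (h + 0)/(-21 + h) = h/(-21 + h))
(E(-128) - 350879)*(-471168 + 370658) = (-128/(-21 - 128) - 350879)*(-471168 + 370658) = (-128/(-149) - 350879)*(-100510) = (-128*(-1/149) - 350879)*(-100510) = (128/149 - 350879)*(-100510) = -52280843/149*(-100510) = 5254747529930/149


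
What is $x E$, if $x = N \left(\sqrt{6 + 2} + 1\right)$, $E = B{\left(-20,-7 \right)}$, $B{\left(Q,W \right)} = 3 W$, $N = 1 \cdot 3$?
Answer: $-63 - 126 \sqrt{2} \approx -241.19$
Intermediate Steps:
$N = 3$
$E = -21$ ($E = 3 \left(-7\right) = -21$)
$x = 3 + 6 \sqrt{2}$ ($x = 3 \left(\sqrt{6 + 2} + 1\right) = 3 \left(\sqrt{8} + 1\right) = 3 \left(2 \sqrt{2} + 1\right) = 3 \left(1 + 2 \sqrt{2}\right) = 3 + 6 \sqrt{2} \approx 11.485$)
$x E = \left(3 + 6 \sqrt{2}\right) \left(-21\right) = -63 - 126 \sqrt{2}$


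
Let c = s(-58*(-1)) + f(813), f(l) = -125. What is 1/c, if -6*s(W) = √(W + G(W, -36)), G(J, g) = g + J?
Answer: -225/28121 + 6*√5/140605 ≈ -0.0079057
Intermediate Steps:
G(J, g) = J + g
s(W) = -√(-36 + 2*W)/6 (s(W) = -√(W + (W - 36))/6 = -√(W + (-36 + W))/6 = -√(-36 + 2*W)/6)
c = -125 - 2*√5/3 (c = -√(-36 + 2*(-58*(-1)))/6 - 125 = -√(-36 + 2*58)/6 - 125 = -√(-36 + 116)/6 - 125 = -2*√5/3 - 125 = -125 - 2*√5/3 ≈ -126.49)
1/c = 1/(-125 - 2*√5/3)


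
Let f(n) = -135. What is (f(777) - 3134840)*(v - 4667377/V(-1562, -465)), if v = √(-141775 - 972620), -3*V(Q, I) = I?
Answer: 2926422042115/31 - 3134975*I*√1114395 ≈ 9.4401e+10 - 3.3094e+9*I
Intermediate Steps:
V(Q, I) = -I/3
v = I*√1114395 (v = √(-1114395) = I*√1114395 ≈ 1055.6*I)
(f(777) - 3134840)*(v - 4667377/V(-1562, -465)) = (-135 - 3134840)*(I*√1114395 - 4667377/((-⅓*(-465)))) = -3134975*(I*√1114395 - 4667377/155) = -3134975*(-4667377/155 + I*√1114395) = 2926422042115/31 - 3134975*I*√1114395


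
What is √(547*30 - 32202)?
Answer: 4*I*√987 ≈ 125.67*I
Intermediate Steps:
√(547*30 - 32202) = √(16410 - 32202) = √(-15792) = 4*I*√987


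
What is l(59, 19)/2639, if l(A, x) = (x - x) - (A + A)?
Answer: -118/2639 ≈ -0.044714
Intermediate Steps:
l(A, x) = -2*A (l(A, x) = 0 - 2*A = -2*A)
l(59, 19)/2639 = -2*59/2639 = -118*1/2639 = -118/2639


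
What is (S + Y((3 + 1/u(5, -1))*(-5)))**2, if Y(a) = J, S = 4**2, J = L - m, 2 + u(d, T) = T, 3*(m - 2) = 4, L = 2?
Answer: 1936/9 ≈ 215.11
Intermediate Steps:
m = 10/3 (m = 2 + (1/3)*4 = 2 + 4/3 = 10/3 ≈ 3.3333)
u(d, T) = -2 + T
J = -4/3 (J = 2 - 1*10/3 = 2 - 10/3 = -4/3 ≈ -1.3333)
S = 16
Y(a) = -4/3
(S + Y((3 + 1/u(5, -1))*(-5)))**2 = (16 - 4/3)**2 = (44/3)**2 = 1936/9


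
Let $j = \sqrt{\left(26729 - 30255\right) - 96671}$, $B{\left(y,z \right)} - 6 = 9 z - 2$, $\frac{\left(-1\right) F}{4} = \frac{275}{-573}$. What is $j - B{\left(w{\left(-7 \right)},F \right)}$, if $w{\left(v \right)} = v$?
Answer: $- \frac{4064}{191} + 9 i \sqrt{1237} \approx -21.277 + 316.54 i$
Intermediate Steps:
$F = \frac{1100}{573}$ ($F = - 4 \frac{275}{-573} = - 4 \cdot 275 \left(- \frac{1}{573}\right) = \left(-4\right) \left(- \frac{275}{573}\right) = \frac{1100}{573} \approx 1.9197$)
$B{\left(y,z \right)} = 4 + 9 z$ ($B{\left(y,z \right)} = 6 + \left(9 z - 2\right) = 6 + \left(-2 + 9 z\right) = 4 + 9 z$)
$j = 9 i \sqrt{1237}$ ($j = \sqrt{-3526 - 96671} = \sqrt{-100197} = 9 i \sqrt{1237} \approx 316.54 i$)
$j - B{\left(w{\left(-7 \right)},F \right)} = 9 i \sqrt{1237} - \left(4 + 9 \cdot \frac{1100}{573}\right) = 9 i \sqrt{1237} - \left(4 + \frac{3300}{191}\right) = 9 i \sqrt{1237} - \frac{4064}{191} = - \frac{4064}{191} + 9 i \sqrt{1237}$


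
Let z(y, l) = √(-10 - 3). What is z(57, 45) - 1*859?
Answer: -859 + I*√13 ≈ -859.0 + 3.6056*I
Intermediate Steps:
z(y, l) = I*√13 (z(y, l) = √(-13) = I*√13)
z(57, 45) - 1*859 = I*√13 - 1*859 = I*√13 - 859 = -859 + I*√13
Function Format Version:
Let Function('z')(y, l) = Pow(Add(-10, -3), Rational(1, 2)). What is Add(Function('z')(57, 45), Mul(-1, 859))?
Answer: Add(-859, Mul(I, Pow(13, Rational(1, 2)))) ≈ Add(-859.00, Mul(3.6056, I))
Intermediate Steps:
Function('z')(y, l) = Mul(I, Pow(13, Rational(1, 2))) (Function('z')(y, l) = Pow(-13, Rational(1, 2)) = Mul(I, Pow(13, Rational(1, 2))))
Add(Function('z')(57, 45), Mul(-1, 859)) = Add(Mul(I, Pow(13, Rational(1, 2))), Mul(-1, 859)) = Add(Mul(I, Pow(13, Rational(1, 2))), -859) = Add(-859, Mul(I, Pow(13, Rational(1, 2))))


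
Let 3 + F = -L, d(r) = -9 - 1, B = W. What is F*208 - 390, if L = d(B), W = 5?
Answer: 1066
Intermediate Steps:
B = 5
d(r) = -10
L = -10
F = 7 (F = -3 - 1*(-10) = -3 + 10 = 7)
F*208 - 390 = 7*208 - 390 = 1456 - 390 = 1066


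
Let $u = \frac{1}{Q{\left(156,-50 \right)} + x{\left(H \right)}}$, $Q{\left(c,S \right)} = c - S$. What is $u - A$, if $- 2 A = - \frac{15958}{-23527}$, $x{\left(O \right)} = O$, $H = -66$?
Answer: $\frac{162941}{470540} \approx 0.34628$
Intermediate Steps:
$u = \frac{1}{140}$ ($u = \frac{1}{\left(156 - -50\right) - 66} = \frac{1}{\left(156 + 50\right) - 66} = \frac{1}{206 - 66} = \frac{1}{140} \approx 0.0071429$)
$A = - \frac{7979}{23527}$ ($A = - \frac{\left(-15958\right) \frac{1}{-23527}}{2} = - \frac{\left(-15958\right) \left(- \frac{1}{23527}\right)}{2} = \left(- \frac{1}{2}\right) \frac{15958}{23527} = - \frac{7979}{23527} \approx -0.33914$)
$u - A = \frac{1}{140} - - \frac{7979}{23527} = \frac{1}{140} + \frac{7979}{23527} = \frac{162941}{470540}$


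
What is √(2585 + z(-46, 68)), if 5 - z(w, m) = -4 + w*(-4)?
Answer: √2410 ≈ 49.092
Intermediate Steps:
z(w, m) = 9 + 4*w (z(w, m) = 5 - (-4 + w*(-4)) = 5 - (-4 - 4*w) = 5 + (4 + 4*w) = 9 + 4*w)
√(2585 + z(-46, 68)) = √(2585 + (9 + 4*(-46))) = √(2585 + (9 - 184)) = √(2585 - 175) = √2410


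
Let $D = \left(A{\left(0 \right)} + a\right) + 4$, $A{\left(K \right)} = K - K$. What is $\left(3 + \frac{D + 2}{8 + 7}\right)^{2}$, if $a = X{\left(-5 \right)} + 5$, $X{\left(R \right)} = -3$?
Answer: $\frac{2809}{225} \approx 12.484$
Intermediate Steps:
$A{\left(K \right)} = 0$
$a = 2$ ($a = -3 + 5 = 2$)
$D = 6$ ($D = \left(0 + 2\right) + 4 = 2 + 4 = 6$)
$\left(3 + \frac{D + 2}{8 + 7}\right)^{2} = \left(3 + \frac{6 + 2}{8 + 7}\right)^{2} = \left(3 + \frac{8}{15}\right)^{2} = \left(\frac{53}{15}\right)^{2} = \frac{2809}{225}$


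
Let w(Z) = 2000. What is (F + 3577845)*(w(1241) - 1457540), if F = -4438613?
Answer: 1252882254720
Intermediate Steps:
(F + 3577845)*(w(1241) - 1457540) = (-4438613 + 3577845)*(2000 - 1457540) = -860768*(-1455540) = 1252882254720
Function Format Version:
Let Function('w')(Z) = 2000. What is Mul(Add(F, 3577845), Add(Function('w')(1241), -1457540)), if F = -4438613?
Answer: 1252882254720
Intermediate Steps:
Mul(Add(F, 3577845), Add(Function('w')(1241), -1457540)) = Mul(Add(-4438613, 3577845), Add(2000, -1457540)) = Mul(-860768, -1455540) = 1252882254720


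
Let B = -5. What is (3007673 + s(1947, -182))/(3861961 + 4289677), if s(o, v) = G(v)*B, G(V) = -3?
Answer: 1503844/4075819 ≈ 0.36897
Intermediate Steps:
s(o, v) = 15 (s(o, v) = -3*(-5) = 15)
(3007673 + s(1947, -182))/(3861961 + 4289677) = (3007673 + 15)/(3861961 + 4289677) = 3007688/8151638 = 3007688*(1/8151638) = 1503844/4075819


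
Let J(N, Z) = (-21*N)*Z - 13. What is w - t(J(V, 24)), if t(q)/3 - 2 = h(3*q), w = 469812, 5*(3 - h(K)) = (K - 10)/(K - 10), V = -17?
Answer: 2348988/5 ≈ 4.6980e+5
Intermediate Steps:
h(K) = 14/5 (h(K) = 3 - (K - 10)/(5*(K - 10)) = 3 - (-10 + K)/(5*(-10 + K)) = 3 - ⅕*1 = 3 - ⅕ = 14/5)
J(N, Z) = -13 - 21*N*Z (J(N, Z) = -21*N*Z - 13 = -13 - 21*N*Z)
t(q) = 72/5 (t(q) = 6 + 3*(14/5) = 6 + 42/5 = 72/5)
w - t(J(V, 24)) = 469812 - 1*72/5 = 469812 - 72/5 = 2348988/5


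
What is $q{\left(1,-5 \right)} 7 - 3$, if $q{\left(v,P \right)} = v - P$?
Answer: $39$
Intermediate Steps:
$q{\left(1,-5 \right)} 7 - 3 = \left(1 - -5\right) 7 - 3 = \left(1 + 5\right) 7 - 3 = 6 \cdot 7 - 3 = 42 - 3 = 39$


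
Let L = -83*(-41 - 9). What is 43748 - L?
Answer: 39598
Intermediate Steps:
L = 4150 (L = -83*(-50) = 4150)
43748 - L = 43748 - 1*4150 = 43748 - 4150 = 39598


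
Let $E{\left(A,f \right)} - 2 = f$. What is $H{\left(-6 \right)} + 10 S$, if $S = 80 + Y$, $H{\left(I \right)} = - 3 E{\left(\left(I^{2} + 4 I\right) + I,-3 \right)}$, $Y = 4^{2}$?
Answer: $963$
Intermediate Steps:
$E{\left(A,f \right)} = 2 + f$
$Y = 16$
$H{\left(I \right)} = 3$ ($H{\left(I \right)} = - 3 \left(2 - 3\right) = \left(-3\right) \left(-1\right) = 3$)
$S = 96$ ($S = 80 + 16 = 96$)
$H{\left(-6 \right)} + 10 S = 3 + 10 \cdot 96 = 3 + 960 = 963$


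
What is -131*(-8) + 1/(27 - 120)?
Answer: 97463/93 ≈ 1048.0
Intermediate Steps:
-131*(-8) + 1/(27 - 120) = 1048 + 1/(-93) = 1048 - 1/93 = 97463/93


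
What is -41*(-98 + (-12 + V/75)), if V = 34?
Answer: 336856/75 ≈ 4491.4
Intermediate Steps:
-41*(-98 + (-12 + V/75)) = -41*(-98 + (-12 + 34/75)) = -41*(-98 - 866/75) = -41*(-8216/75) = 336856/75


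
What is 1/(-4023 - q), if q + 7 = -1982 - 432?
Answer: -1/1602 ≈ -0.00062422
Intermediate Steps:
q = -2421 (q = -7 + (-1982 - 432) = -7 - 2414 = -2421)
1/(-4023 - q) = 1/(-4023 - 1*(-2421)) = 1/(-4023 + 2421) = 1/(-1602) = -1/1602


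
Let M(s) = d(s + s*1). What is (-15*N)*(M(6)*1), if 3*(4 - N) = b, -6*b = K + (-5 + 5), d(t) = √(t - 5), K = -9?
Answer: -105*√7/2 ≈ -138.90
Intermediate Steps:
d(t) = √(-5 + t)
M(s) = √(-5 + 2*s) (M(s) = √(-5 + (s + s*1)) = √(-5 + (s + s)) = √(-5 + 2*s))
b = 3/2 (b = -(-9 + (-5 + 5))/6 = -(-9 + 0)/6 = -⅙*(-9) = 3/2 ≈ 1.5000)
N = 7/2 (N = 4 - ⅓*3/2 = 4 - ½ = 7/2 ≈ 3.5000)
(-15*N)*(M(6)*1) = (-15*7/2)*(√(-5 + 2*6)*1) = -105*√(-5 + 12)/2 = -105*√7/2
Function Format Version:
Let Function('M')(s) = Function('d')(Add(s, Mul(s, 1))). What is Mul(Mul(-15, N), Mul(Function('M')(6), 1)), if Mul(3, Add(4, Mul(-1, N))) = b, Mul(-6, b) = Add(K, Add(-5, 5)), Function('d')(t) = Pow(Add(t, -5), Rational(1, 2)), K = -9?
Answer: Mul(Rational(-105, 2), Pow(7, Rational(1, 2))) ≈ -138.90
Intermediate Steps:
Function('d')(t) = Pow(Add(-5, t), Rational(1, 2))
Function('M')(s) = Pow(Add(-5, Mul(2, s)), Rational(1, 2)) (Function('M')(s) = Pow(Add(-5, Add(s, Mul(s, 1))), Rational(1, 2)) = Pow(Add(-5, Add(s, s)), Rational(1, 2)) = Pow(Add(-5, Mul(2, s)), Rational(1, 2)))
b = Rational(3, 2) (b = Mul(Rational(-1, 6), Add(-9, Add(-5, 5))) = Mul(Rational(-1, 6), Add(-9, 0)) = Mul(Rational(-1, 6), -9) = Rational(3, 2) ≈ 1.5000)
N = Rational(7, 2) (N = Add(4, Mul(Rational(-1, 3), Rational(3, 2))) = Add(4, Rational(-1, 2)) = Rational(7, 2) ≈ 3.5000)
Mul(Mul(-15, N), Mul(Function('M')(6), 1)) = Mul(Mul(-15, Rational(7, 2)), Mul(Pow(Add(-5, Mul(2, 6)), Rational(1, 2)), 1)) = Mul(Rational(-105, 2), Mul(Pow(Add(-5, 12), Rational(1, 2)), 1)) = Mul(Rational(-105, 2), Mul(Pow(7, Rational(1, 2)), 1)) = Mul(Rational(-105, 2), Pow(7, Rational(1, 2)))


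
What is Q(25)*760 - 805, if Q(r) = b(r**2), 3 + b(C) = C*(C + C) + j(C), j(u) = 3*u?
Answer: 595171915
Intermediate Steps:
b(C) = -3 + 2*C**2 + 3*C (b(C) = -3 + (C*(C + C) + 3*C) = -3 + (C*(2*C) + 3*C) = -3 + (2*C**2 + 3*C) = -3 + 2*C**2 + 3*C)
Q(r) = -3 + 2*r**4 + 3*r**2 (Q(r) = -3 + 2*(r**2)**2 + 3*r**2 = -3 + 2*r**4 + 3*r**2)
Q(25)*760 - 805 = (-3 + 2*25**4 + 3*25**2)*760 - 805 = (-3 + 2*390625 + 3*625)*760 - 805 = (-3 + 781250 + 1875)*760 - 805 = 783122*760 - 805 = 595172720 - 805 = 595171915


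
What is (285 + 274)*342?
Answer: 191178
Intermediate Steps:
(285 + 274)*342 = 559*342 = 191178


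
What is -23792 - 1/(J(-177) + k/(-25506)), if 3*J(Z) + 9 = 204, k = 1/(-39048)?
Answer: -1540230569208320/64737288721 ≈ -23792.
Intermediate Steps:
k = -1/39048 ≈ -2.5610e-5
J(Z) = 65 (J(Z) = -3 + (⅓)*204 = -3 + 68 = 65)
-23792 - 1/(J(-177) + k/(-25506)) = -23792 - 1/(65 - 1/39048/(-25506)) = -23792 - 1/(65 - 1/39048*(-1/25506)) = -23792 - 1/(65 + 1/995958288) = -23792 - 1/64737288721/995958288 = -23792 - 1*995958288/64737288721 = -23792 - 995958288/64737288721 = -1540230569208320/64737288721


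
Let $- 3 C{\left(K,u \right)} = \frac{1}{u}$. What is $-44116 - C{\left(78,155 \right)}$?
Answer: $- \frac{20513939}{465} \approx -44116.0$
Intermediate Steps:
$C{\left(K,u \right)} = - \frac{1}{3 u}$
$-44116 - C{\left(78,155 \right)} = -44116 - - \frac{1}{3 \cdot 155} = -44116 - \left(- \frac{1}{3}\right) \frac{1}{155} = -44116 - - \frac{1}{465} = -44116 + \frac{1}{465} = - \frac{20513939}{465}$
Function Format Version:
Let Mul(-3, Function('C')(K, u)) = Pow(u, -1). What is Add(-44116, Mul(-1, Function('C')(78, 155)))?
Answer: Rational(-20513939, 465) ≈ -44116.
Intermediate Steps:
Function('C')(K, u) = Mul(Rational(-1, 3), Pow(u, -1))
Add(-44116, Mul(-1, Function('C')(78, 155))) = Add(-44116, Mul(-1, Mul(Rational(-1, 3), Pow(155, -1)))) = Add(-44116, Mul(-1, Mul(Rational(-1, 3), Rational(1, 155)))) = Add(-44116, Mul(-1, Rational(-1, 465))) = Add(-44116, Rational(1, 465)) = Rational(-20513939, 465)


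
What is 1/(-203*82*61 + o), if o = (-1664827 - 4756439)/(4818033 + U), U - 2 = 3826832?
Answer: -8644867/8778056242268 ≈ -9.8483e-7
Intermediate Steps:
U = 3826834 (U = 2 + 3826832 = 3826834)
o = -6421266/8644867 (o = (-1664827 - 4756439)/(4818033 + 3826834) = -6421266/8644867 ≈ -0.74278)
1/(-203*82*61 + o) = 1/(-203*82*61 - 6421266/8644867) = 1/(-16646*61 - 6421266/8644867) = 1/(-1015406 - 6421266/8644867) = 1/(-8778056242268/8644867) = -8644867/8778056242268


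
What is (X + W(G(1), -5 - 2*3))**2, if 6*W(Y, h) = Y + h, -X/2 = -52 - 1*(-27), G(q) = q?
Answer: 21025/9 ≈ 2336.1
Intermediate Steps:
X = 50 (X = -2*(-52 - 1*(-27)) = -2*(-52 + 27) = -2*(-25) = 50)
W(Y, h) = Y/6 + h/6 (W(Y, h) = (Y + h)/6 = Y/6 + h/6)
(X + W(G(1), -5 - 2*3))**2 = (50 + ((1/6)*1 + (-5 - 2*3)/6))**2 = (50 + (1/6 + (-5 - 6)/6))**2 = (50 + (1/6 + (1/6)*(-11)))**2 = (50 + (1/6 - 11/6))**2 = (50 - 5/3)**2 = (145/3)**2 = 21025/9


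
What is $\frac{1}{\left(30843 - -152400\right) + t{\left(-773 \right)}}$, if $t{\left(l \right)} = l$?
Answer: $\frac{1}{182470} \approx 5.4804 \cdot 10^{-6}$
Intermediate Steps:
$\frac{1}{\left(30843 - -152400\right) + t{\left(-773 \right)}} = \frac{1}{\left(30843 - -152400\right) - 773} = \frac{1}{\left(30843 + 152400\right) - 773} = \frac{1}{183243 - 773} = \frac{1}{182470}$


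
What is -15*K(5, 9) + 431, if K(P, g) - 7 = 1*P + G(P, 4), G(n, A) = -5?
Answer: 326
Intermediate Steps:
K(P, g) = 2 + P (K(P, g) = 7 + (1*P - 5) = 7 + (P - 5) = 7 + (-5 + P) = 2 + P)
-15*K(5, 9) + 431 = -15*(2 + 5) + 431 = -15*7 + 431 = -105 + 431 = 326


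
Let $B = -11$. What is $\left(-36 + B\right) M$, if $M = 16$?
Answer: $-752$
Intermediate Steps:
$\left(-36 + B\right) M = \left(-36 - 11\right) 16 = \left(-47\right) 16 = -752$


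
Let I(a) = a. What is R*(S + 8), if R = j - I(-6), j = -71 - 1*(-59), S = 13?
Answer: -126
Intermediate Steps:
j = -12 (j = -71 + 59 = -12)
R = -6 (R = -12 - 1*(-6) = -12 + 6 = -6)
R*(S + 8) = -6*(13 + 8) = -6*21 = -126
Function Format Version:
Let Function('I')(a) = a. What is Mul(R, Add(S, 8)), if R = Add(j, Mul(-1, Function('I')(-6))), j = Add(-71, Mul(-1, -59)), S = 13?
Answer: -126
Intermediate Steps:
j = -12 (j = Add(-71, 59) = -12)
R = -6 (R = Add(-12, Mul(-1, -6)) = Add(-12, 6) = -6)
Mul(R, Add(S, 8)) = Mul(-6, Add(13, 8)) = Mul(-6, 21) = -126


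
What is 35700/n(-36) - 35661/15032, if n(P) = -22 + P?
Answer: -269355369/435928 ≈ -617.89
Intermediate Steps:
35700/n(-36) - 35661/15032 = 35700/(-22 - 36) - 35661/15032 = 35700/(-58) - 35661*1/15032 = 35700*(-1/58) - 35661/15032 = -17850/29 - 35661/15032 = -269355369/435928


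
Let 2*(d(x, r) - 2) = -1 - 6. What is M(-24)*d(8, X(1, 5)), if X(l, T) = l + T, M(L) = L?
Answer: 36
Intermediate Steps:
X(l, T) = T + l
d(x, r) = -3/2 (d(x, r) = 2 + (-1 - 6)/2 = 2 + (1/2)*(-7) = 2 - 7/2 = -3/2)
M(-24)*d(8, X(1, 5)) = -24*(-3/2) = 36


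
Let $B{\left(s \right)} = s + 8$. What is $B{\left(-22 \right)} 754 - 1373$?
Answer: $-11929$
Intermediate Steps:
$B{\left(s \right)} = 8 + s$
$B{\left(-22 \right)} 754 - 1373 = \left(8 - 22\right) 754 - 1373 = \left(-14\right) 754 - 1373 = -10556 - 1373 = -11929$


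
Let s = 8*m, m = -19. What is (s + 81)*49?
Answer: -3479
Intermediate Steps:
s = -152 (s = 8*(-19) = -152)
(s + 81)*49 = (-152 + 81)*49 = -71*49 = -3479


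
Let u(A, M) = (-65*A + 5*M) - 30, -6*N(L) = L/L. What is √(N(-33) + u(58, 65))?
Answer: I*√125106/6 ≈ 58.951*I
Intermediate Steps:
N(L) = -⅙ (N(L) = -L/(6*L) = -⅙*1 = -⅙)
u(A, M) = -30 - 65*A + 5*M
√(N(-33) + u(58, 65)) = √(-⅙ + (-30 - 65*58 + 5*65)) = √(-⅙ + (-30 - 3770 + 325)) = √(-⅙ - 3475) = √(-20851/6) = I*√125106/6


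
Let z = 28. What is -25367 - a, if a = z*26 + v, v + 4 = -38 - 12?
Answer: -26041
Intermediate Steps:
v = -54 (v = -4 + (-38 - 12) = -4 - 50 = -54)
a = 674 (a = 28*26 - 54 = 728 - 54 = 674)
-25367 - a = -25367 - 1*674 = -25367 - 674 = -26041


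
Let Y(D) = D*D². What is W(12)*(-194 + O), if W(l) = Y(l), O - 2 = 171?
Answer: -36288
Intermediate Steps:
O = 173 (O = 2 + 171 = 173)
Y(D) = D³
W(l) = l³
W(12)*(-194 + O) = 12³*(-194 + 173) = 1728*(-21) = -36288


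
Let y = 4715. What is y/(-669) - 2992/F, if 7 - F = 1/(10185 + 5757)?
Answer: -32436433411/74655717 ≈ -434.48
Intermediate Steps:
F = 111593/15942 (F = 7 - 1/(10185 + 5757) = 7 - 1/15942 = 111593/15942 ≈ 6.9999)
y/(-669) - 2992/F = 4715/(-669) - 2992/111593/15942 = 4715*(-1/669) - 2992*15942/111593 = -4715/669 - 47698464/111593 = -32436433411/74655717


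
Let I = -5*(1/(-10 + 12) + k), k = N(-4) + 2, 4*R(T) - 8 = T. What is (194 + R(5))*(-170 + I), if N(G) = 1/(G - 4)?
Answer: -1147995/32 ≈ -35875.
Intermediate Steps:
N(G) = 1/(-4 + G)
R(T) = 2 + T/4
k = 15/8 (k = 1/(-4 - 4) + 2 = 1/(-8) + 2 = -1/8 + 2 = 15/8 ≈ 1.8750)
I = -95/8 (I = -5*(1/(-10 + 12) + 15/8) = -5*(1/2 + 15/8) = -5*19/8 = -95/8 ≈ -11.875)
(194 + R(5))*(-170 + I) = (194 + (2 + (1/4)*5))*(-170 - 95/8) = (194 + (2 + 5/4))*(-1455/8) = (194 + 13/4)*(-1455/8) = (789/4)*(-1455/8) = -1147995/32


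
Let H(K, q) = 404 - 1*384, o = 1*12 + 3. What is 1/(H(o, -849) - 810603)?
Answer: -1/810583 ≈ -1.2337e-6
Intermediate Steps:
o = 15 (o = 12 + 3 = 15)
H(K, q) = 20 (H(K, q) = 404 - 384 = 20)
1/(H(o, -849) - 810603) = 1/(20 - 810603) = 1/(-810583) = -1/810583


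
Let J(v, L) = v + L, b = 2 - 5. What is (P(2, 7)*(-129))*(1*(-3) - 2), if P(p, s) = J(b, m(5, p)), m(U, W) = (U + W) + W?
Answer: 3870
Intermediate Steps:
m(U, W) = U + 2*W
b = -3
J(v, L) = L + v
P(p, s) = 2 + 2*p (P(p, s) = (5 + 2*p) - 3 = 2 + 2*p)
(P(2, 7)*(-129))*(1*(-3) - 2) = ((2 + 2*2)*(-129))*(1*(-3) - 2) = ((2 + 4)*(-129))*(-3 - 2) = (6*(-129))*(-5) = -774*(-5) = 3870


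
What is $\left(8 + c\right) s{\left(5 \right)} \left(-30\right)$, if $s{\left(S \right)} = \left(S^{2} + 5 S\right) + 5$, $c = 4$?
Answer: $-19800$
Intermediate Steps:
$s{\left(S \right)} = 5 + S^{2} + 5 S$
$\left(8 + c\right) s{\left(5 \right)} \left(-30\right) = \left(8 + 4\right) \left(5 + 5^{2} + 5 \cdot 5\right) \left(-30\right) = 12 \left(5 + 25 + 25\right) \left(-30\right) = 12 \cdot 55 \left(-30\right) = 660 \left(-30\right) = -19800$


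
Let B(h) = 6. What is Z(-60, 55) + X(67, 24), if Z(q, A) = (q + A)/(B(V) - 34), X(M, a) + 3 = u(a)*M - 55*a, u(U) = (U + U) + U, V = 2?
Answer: 98033/28 ≈ 3501.2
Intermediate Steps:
u(U) = 3*U (u(U) = 2*U + U = 3*U)
X(M, a) = -3 - 55*a + 3*M*a (X(M, a) = -3 + ((3*a)*M - 55*a) = -3 + (3*M*a - 55*a) = -3 + (-55*a + 3*M*a) = -3 - 55*a + 3*M*a)
Z(q, A) = -A/28 - q/28 (Z(q, A) = (q + A)/(6 - 34) = (A + q)/(-28) = (A + q)*(-1/28) = -A/28 - q/28)
Z(-60, 55) + X(67, 24) = (-1/28*55 - 1/28*(-60)) + (-3 - 55*24 + 3*67*24) = (-55/28 + 15/7) + (-3 - 1320 + 4824) = 5/28 + 3501 = 98033/28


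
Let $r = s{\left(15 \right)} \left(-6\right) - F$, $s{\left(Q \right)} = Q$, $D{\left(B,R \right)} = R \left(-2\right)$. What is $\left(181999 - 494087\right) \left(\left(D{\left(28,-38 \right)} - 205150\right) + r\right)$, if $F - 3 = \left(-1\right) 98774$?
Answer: $33203978584$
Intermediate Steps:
$D{\left(B,R \right)} = - 2 R$
$F = -98771$ ($F = 3 - 98774 = -98771$)
$r = 98681$ ($r = 15 \left(-6\right) - -98771 = -90 + 98771 = 98681$)
$\left(181999 - 494087\right) \left(\left(D{\left(28,-38 \right)} - 205150\right) + r\right) = \left(181999 - 494087\right) \left(\left(\left(-2\right) \left(-38\right) - 205150\right) + 98681\right) = - 312088 \left(\left(76 - 205150\right) + 98681\right) = - 312088 \left(-205074 + 98681\right) = \left(-312088\right) \left(-106393\right) = 33203978584$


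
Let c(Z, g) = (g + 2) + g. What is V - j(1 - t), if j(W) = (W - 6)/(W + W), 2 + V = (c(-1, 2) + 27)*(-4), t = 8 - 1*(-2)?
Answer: -809/6 ≈ -134.83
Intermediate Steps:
t = 10 (t = 8 + 2 = 10)
c(Z, g) = 2 + 2*g (c(Z, g) = (2 + g) + g = 2 + 2*g)
V = -134 (V = -2 + ((2 + 2*2) + 27)*(-4) = -2 + ((2 + 4) + 27)*(-4) = -2 + (6 + 27)*(-4) = -2 + 33*(-4) = -2 - 132 = -134)
j(W) = (-6 + W)/(2*W) (j(W) = (-6 + W)/((2*W)) = (-6 + W)*(1/(2*W)) = (-6 + W)/(2*W))
V - j(1 - t) = -134 - (-6 + (1 - 1*10))/(2*(1 - 1*10)) = -134 - (-6 + (1 - 10))/(2*(1 - 10)) = -134 - (-6 - 9)/(2*(-9)) = -134 - (-1)*(-15)/(2*9) = -134 - 1*5/6 = -134 - 5/6 = -809/6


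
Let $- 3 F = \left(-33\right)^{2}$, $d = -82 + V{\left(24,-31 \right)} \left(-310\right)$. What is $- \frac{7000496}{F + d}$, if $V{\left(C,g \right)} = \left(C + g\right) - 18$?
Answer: $- \frac{7000496}{7305} \approx -958.32$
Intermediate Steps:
$V{\left(C,g \right)} = -18 + C + g$
$d = 7668$ ($d = -82 + \left(-18 + 24 - 31\right) \left(-310\right) = -82 - -7750 = -82 + 7750 = 7668$)
$F = -363$ ($F = - \frac{\left(-33\right)^{2}}{3} = \left(- \frac{1}{3}\right) 1089 = -363$)
$- \frac{7000496}{F + d} = - \frac{7000496}{-363 + 7668} = - \frac{7000496}{7305}$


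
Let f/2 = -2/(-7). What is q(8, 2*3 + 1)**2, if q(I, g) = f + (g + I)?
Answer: 11881/49 ≈ 242.47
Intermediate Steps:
f = 4/7 (f = 2*(-2/(-7)) = 2*(-2*(-1/7)) = 2*(2/7) = 4/7 ≈ 0.57143)
q(I, g) = 4/7 + I + g (q(I, g) = 4/7 + (g + I) = 4/7 + (I + g) = 4/7 + I + g)
q(8, 2*3 + 1)**2 = (4/7 + 8 + (2*3 + 1))**2 = (4/7 + 8 + (6 + 1))**2 = (4/7 + 8 + 7)**2 = (109/7)**2 = 11881/49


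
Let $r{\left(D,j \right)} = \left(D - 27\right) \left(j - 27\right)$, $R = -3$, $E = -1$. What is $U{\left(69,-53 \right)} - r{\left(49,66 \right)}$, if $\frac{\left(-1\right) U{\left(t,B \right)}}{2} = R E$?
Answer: $-864$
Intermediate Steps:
$r{\left(D,j \right)} = \left(-27 + D\right) \left(-27 + j\right)$
$U{\left(t,B \right)} = -6$ ($U{\left(t,B \right)} = - 2 \left(\left(-3\right) \left(-1\right)\right) = \left(-2\right) 3 = -6$)
$U{\left(69,-53 \right)} - r{\left(49,66 \right)} = -6 - \left(729 - 1323 - 1782 + 49 \cdot 66\right) = -6 - \left(729 - 1323 - 1782 + 3234\right) = -6 - 858 = -864$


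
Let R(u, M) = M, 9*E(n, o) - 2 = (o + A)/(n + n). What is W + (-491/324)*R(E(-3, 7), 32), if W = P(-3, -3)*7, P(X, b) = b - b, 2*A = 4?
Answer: -3928/81 ≈ -48.494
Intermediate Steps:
A = 2 (A = (½)*4 = 2)
P(X, b) = 0
W = 0 (W = 0*7 = 0)
E(n, o) = 2/9 + (2 + o)/(18*n) (E(n, o) = 2/9 + ((o + 2)/(n + n))/9 = 2/9 + ((2 + o)/((2*n)))/9 = 2/9 + ((2 + o)*(1/(2*n)))/9 = 2/9 + ((2 + o)/(2*n))/9 = 2/9 + (2 + o)/(18*n))
W + (-491/324)*R(E(-3, 7), 32) = 0 - 491/324*32 = 0 - 3928/81 = -3928/81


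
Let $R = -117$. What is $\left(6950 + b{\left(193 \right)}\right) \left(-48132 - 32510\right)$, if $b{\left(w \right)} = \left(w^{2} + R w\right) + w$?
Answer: $-1758882662$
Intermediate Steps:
$b{\left(w \right)} = w^{2} - 116 w$ ($b{\left(w \right)} = \left(w^{2} - 117 w\right) + w = w^{2} - 116 w$)
$\left(6950 + b{\left(193 \right)}\right) \left(-48132 - 32510\right) = \left(6950 + 193 \left(-116 + 193\right)\right) \left(-48132 - 32510\right) = \left(6950 + 193 \cdot 77\right) \left(-80642\right) = \left(6950 + 14861\right) \left(-80642\right) = 21811 \left(-80642\right) = -1758882662$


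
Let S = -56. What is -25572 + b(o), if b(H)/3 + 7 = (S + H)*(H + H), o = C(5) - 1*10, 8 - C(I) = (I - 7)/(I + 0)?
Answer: -626001/25 ≈ -25040.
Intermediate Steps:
C(I) = 8 - (-7 + I)/I (C(I) = 8 - (I - 7)/(I + 0) = 8 - (-7 + I)/I)
o = -8/5 (o = (7 + 7/5) - 1*10 = (7 + 7*(⅕)) - 10 = (7 + 7/5) - 10 = 42/5 - 10 = -8/5 ≈ -1.6000)
b(H) = -21 + 6*H*(-56 + H) (b(H) = -21 + 3*((-56 + H)*(H + H)) = -21 + 3*((-56 + H)*(2*H)) = -21 + 3*(2*H*(-56 + H)) = -21 + 6*H*(-56 + H))
-25572 + b(o) = -25572 + (-21 - 336*(-8/5) + 6*(-8/5)²) = -25572 + (-21 + 2688/5 + 6*(64/25)) = -25572 + (-21 + 2688/5 + 384/25) = -25572 + 13299/25 = -626001/25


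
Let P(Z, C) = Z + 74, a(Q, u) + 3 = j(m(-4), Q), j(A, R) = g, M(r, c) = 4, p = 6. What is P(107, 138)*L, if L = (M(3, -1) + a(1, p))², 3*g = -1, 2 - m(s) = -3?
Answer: 724/9 ≈ 80.444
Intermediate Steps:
m(s) = 5 (m(s) = 2 - 1*(-3) = 2 + 3 = 5)
g = -⅓ (g = (⅓)*(-1) = -⅓ ≈ -0.33333)
j(A, R) = -⅓
a(Q, u) = -10/3 (a(Q, u) = -3 - ⅓ = -10/3)
L = 4/9 (L = (4 - 10/3)² = (⅔)² = 4/9 ≈ 0.44444)
P(Z, C) = 74 + Z
P(107, 138)*L = (74 + 107)*(4/9) = 181*(4/9) = 724/9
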